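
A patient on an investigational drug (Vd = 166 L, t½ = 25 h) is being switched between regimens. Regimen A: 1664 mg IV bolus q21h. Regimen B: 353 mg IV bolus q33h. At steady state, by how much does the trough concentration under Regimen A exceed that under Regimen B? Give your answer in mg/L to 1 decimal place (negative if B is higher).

11.3 mg/L

Regimen A: f = (1/2)^(21/25) ≈ 0.5586; Cmin,ss = (1664/166)·f/(1−f) ≈ 12.686 mg/L.
Regimen B: f = (1/2)^(33/25) ≈ 0.4005; Cmin,ss = (353/166)·f/(1−f) ≈ 1.421 mg/L.
Difference ≈ 12.686 − 1.421 ≈ 11.265 mg/L.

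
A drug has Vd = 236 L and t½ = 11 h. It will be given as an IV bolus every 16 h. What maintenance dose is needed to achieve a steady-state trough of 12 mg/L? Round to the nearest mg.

τ/t½ = 16/11 ≈ 1.4545, so f = (1/2)^(16/11) ≈ 0.364870.
Cmin,ss = (D/Vd)·f/(1−f), so D = Cmin,ss·Vd·(1−f)/f.
D = 12 × 236 × (1−f)/f ≈ 12 × 236 × 1.74070 ≈ 4929.66 mg.

4930 mg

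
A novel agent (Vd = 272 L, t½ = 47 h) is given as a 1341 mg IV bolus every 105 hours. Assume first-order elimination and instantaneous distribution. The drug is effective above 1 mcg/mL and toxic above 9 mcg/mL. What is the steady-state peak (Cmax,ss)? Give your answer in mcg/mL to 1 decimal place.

Over one 105-h interval, 105/47 ≈ 2.234 half-lives elapse, leaving f ≈ 0.2126 of each dose.
Accumulation ratio R = 1/(1 − f) ≈ 1/0.7874 ≈ 1.2700.
Single-dose peak C₀ = D/Vd = 1341/272 ≈ 4.930 mcg/mL.
Steady-state peak Cmax,ss = C₀·R ≈ 4.930 × 1.2700 ≈ 6.261 mcg/mL.
Peak 6.3 mcg/mL vs MTC 9 mcg/mL: below toxic threshold.

6.3 mcg/mL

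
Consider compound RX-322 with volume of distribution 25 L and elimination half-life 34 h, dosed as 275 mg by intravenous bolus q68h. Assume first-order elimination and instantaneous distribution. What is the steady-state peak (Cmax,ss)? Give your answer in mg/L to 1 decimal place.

The dosing interval is 2 half-lives, so f = 2^(−2) = 0.25.
Accumulation ratio R = 1/(1 − f) = 1/0.75 = 4/3.
Single-dose peak C₀ = D/Vd = 275/25 = 11 mg/L.
Steady-state peak Cmax,ss = C₀·R = 11 × 4/3 ≈ 14.667 mg/L.

14.7 mg/L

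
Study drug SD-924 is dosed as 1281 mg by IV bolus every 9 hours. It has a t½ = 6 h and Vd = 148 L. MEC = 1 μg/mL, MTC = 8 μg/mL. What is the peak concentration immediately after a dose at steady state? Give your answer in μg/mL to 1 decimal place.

13.4 μg/mL

τ/t½ = 9/6 ≈ 1.5, so fraction remaining f = (1/2)^(9/6) ≈ 0.3536.
Accumulation ratio R = 1/(1 − f) ≈ 1/0.6464 ≈ 1.5470.
Single-dose peak C₀ = D/Vd = 1281/148 ≈ 8.655 μg/mL.
Steady-state peak Cmax,ss = C₀·R ≈ 8.655 × 1.5470 ≈ 13.389 μg/mL.
Peak 13.4 μg/mL vs MTC 8 μg/mL: exceeds toxic threshold.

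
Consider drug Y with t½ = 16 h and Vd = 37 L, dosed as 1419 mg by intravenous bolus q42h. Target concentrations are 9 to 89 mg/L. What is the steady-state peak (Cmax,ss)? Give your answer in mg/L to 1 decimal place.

τ/t½ = 42/16 ≈ 2.625, so fraction remaining f = (1/2)^(42/16) ≈ 0.1621.
At steady state, accumulation factor R = 1/(1 − e^(−kτ)) ≈ 1.1935.
Each bolus raises the concentration by D/Vd = 1419/37 ≈ 38.351 mg/L.
Cmax,ss = C₀/(1 − f) ≈ 38.351/0.8379 ≈ 45.770 mg/L.
Peak 45.8 mg/L vs MTC 89 mg/L: below toxic threshold.

45.8 mg/L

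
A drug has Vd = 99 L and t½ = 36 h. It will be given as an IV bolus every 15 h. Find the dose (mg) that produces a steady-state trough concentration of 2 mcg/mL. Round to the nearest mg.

τ/t½ = 15/36 ≈ 0.41667, so f = (1/2)^(15/36) ≈ 0.749154.
Cmin,ss = (D/Vd)·f/(1−f), so D = Cmin,ss·Vd·(1−f)/f.
D = 2 × 99 × (1−f)/f ≈ 2 × 99 × 0.33484 ≈ 66.30 mg.

66 mg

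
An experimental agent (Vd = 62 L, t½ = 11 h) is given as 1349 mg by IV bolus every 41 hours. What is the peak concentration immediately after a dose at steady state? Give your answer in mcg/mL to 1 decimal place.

τ/t½ = 41/11 ≈ 3.7273, so fraction remaining f = (1/2)^(41/11) ≈ 0.0755.
At steady state, accumulation factor R = 1/(1 − e^(−kτ)) ≈ 1.0817.
Single-dose peak C₀ = D/Vd = 1349/62 ≈ 21.758 mcg/mL.
Steady-state peak Cmax,ss = C₀·R ≈ 21.758 × 1.0817 ≈ 23.536 mcg/mL.

23.5 mcg/mL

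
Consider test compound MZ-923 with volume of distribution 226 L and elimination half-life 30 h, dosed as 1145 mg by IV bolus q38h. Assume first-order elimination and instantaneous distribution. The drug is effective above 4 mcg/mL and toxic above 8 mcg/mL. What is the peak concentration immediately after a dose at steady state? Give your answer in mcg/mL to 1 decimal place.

Over one 38-h interval, 38/30 ≈ 1.2667 half-lives elapse, leaving f ≈ 0.4156 of each dose.
At steady state, accumulation factor R = 1/(1 − e^(−kτ)) ≈ 1.7112.
Each bolus raises the concentration by D/Vd = 1145/226 ≈ 5.066 mcg/mL.
Steady-state peak Cmax,ss = C₀·R ≈ 5.066 × 1.7112 ≈ 8.669 mcg/mL.
Peak 8.7 mcg/mL vs MTC 8 mcg/mL: exceeds toxic threshold.

8.7 mcg/mL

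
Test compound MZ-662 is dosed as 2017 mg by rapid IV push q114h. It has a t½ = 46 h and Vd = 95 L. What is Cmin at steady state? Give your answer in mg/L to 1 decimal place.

4.6 mg/L

Over one 114-h interval, 114/46 ≈ 2.4783 half-lives elapse, leaving f ≈ 0.1795 of each dose.
Accumulation ratio R = 1/(1 − f) ≈ 1/0.8205 ≈ 1.2188.
Each bolus raises the concentration by D/Vd = 2017/95 ≈ 21.232 mg/L.
Steady-state peak Cmax,ss = C₀·R ≈ 21.232 × 1.2188 ≈ 25.878 mg/L.
Steady-state trough Cmin,ss = Cmax,ss·f ≈ 25.878 × 0.1795 ≈ 4.645 mg/L.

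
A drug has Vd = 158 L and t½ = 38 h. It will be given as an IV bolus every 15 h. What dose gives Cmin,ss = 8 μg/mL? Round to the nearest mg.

τ/t½ = 15/38 ≈ 0.39474, so f = (1/2)^(15/38) ≈ 0.760628.
Cmin,ss = (D/Vd)·f/(1−f), so D = Cmin,ss·Vd·(1−f)/f.
D = 8 × 158 × (1−f)/f ≈ 8 × 158 × 0.31470 ≈ 397.78 mg.

398 mg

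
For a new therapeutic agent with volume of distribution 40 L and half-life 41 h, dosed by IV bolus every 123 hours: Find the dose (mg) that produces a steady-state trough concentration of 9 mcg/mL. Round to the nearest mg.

2520 mg

τ/t½ = 123/41 ≈ 3, so f = (1/2)^(123/41) ≈ 0.125000.
Cmin,ss = (D/Vd)·f/(1−f), so D = Cmin,ss·Vd·(1−f)/f.
D = 9 × 40 × (1−f)/f ≈ 9 × 40 × 7.00000 ≈ 2520.00 mg.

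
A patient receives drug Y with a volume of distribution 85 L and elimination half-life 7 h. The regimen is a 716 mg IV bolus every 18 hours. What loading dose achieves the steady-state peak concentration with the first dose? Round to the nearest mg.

f = (1/2)^(18/7) ≈ 0.168238; accumulation ratio R = 1/(1−f) ≈ 1.20227.
Loading dose to hit Cmax,ss on first dose: D_load = D_maint·R ≈ 716 × 1.20227 ≈ 860.83 mg.

861 mg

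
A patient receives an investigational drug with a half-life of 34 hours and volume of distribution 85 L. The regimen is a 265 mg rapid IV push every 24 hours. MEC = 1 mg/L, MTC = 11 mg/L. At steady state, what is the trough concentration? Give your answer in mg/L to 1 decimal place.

4.9 mg/L

τ/t½ = 24/34 ≈ 0.70588, so fraction remaining f = (1/2)^(24/34) ≈ 0.6131.
Accumulation ratio R = 1/(1 − f) ≈ 1/0.3869 ≈ 2.5846.
Each bolus raises the concentration by D/Vd = 265/85 ≈ 3.118 mg/L.
Cmax,ss = C₀/(1 − f) ≈ 3.118/0.3869 ≈ 8.059 mg/L.
Steady-state trough Cmin,ss = Cmax,ss·f ≈ 8.059 × 0.6131 ≈ 4.941 mg/L.
Trough 4.9 mg/L vs MEC 1 mg/L: adequate.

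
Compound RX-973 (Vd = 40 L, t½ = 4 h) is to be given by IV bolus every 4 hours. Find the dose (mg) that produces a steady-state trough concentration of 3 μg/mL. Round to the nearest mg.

120 mg

τ/t½ = 4/4 ≈ 1, so f = (1/2)^(4/4) ≈ 0.500000.
Cmin,ss = (D/Vd)·f/(1−f), so D = Cmin,ss·Vd·(1−f)/f.
D = 3 × 40 × (1−f)/f ≈ 3 × 40 × 1.00000 ≈ 120.00 mg.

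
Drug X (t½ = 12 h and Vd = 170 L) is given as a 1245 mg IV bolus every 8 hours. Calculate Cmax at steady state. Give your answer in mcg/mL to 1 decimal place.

19.8 mcg/mL

Over one 8-h interval, 8/12 ≈ 0.66667 half-lives elapse, leaving f ≈ 0.6300 of each dose.
At steady state, accumulation factor R = 1/(1 − e^(−kτ)) ≈ 2.7027.
Single-dose peak C₀ = D/Vd = 1245/170 ≈ 7.324 mcg/mL.
Steady-state peak Cmax,ss = C₀·R ≈ 7.324 × 2.7027 ≈ 19.795 mcg/mL.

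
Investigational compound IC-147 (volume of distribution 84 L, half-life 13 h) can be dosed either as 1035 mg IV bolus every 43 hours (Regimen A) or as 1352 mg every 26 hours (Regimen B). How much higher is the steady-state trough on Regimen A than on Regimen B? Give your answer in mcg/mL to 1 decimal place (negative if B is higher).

-4.0 mcg/mL

Regimen A: f = (1/2)^(43/13) ≈ 0.1010; Cmin,ss = (1035/84)·f/(1−f) ≈ 1.384 mcg/mL.
Regimen B: f = (1/2)^(26/13) ≈ 0.2500; Cmin,ss = (1352/84)·f/(1−f) ≈ 5.365 mcg/mL.
Difference ≈ 1.384 − 5.365 ≈ -3.981 mcg/mL.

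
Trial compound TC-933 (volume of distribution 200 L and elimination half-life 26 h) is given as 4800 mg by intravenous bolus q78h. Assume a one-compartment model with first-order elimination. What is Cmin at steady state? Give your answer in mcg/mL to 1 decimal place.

The dosing interval is 3 half-lives, so f = 2^(−3) = 0.125.
At steady state, R = 1/(1 − 0.125) = 8/7.
Single-dose peak C₀ = D/Vd = 4800/200 = 24 mcg/mL.
Steady-state peak Cmax,ss = C₀·R = 24 × 8/7 ≈ 27.429 mcg/mL.
Steady-state trough Cmin,ss = Cmax,ss·f ≈ 27.429 × 0.125 ≈ 3.429 mcg/mL.

3.4 mcg/mL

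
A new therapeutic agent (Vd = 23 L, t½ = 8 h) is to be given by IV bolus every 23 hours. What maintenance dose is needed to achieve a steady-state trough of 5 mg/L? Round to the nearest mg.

τ/t½ = 23/8 ≈ 2.875, so f = (1/2)^(23/8) ≈ 0.136313.
Cmin,ss = (D/Vd)·f/(1−f), so D = Cmin,ss·Vd·(1−f)/f.
D = 5 × 23 × (1−f)/f ≈ 5 × 23 × 6.33606 ≈ 728.65 mg.

729 mg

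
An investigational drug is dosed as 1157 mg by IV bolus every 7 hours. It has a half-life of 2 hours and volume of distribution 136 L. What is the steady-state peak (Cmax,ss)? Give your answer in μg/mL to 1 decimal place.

τ/t½ = 7/2 ≈ 3.5, so fraction remaining f = (1/2)^(7/2) ≈ 0.0884.
Accumulation ratio R = 1/(1 − f) ≈ 1/0.9116 ≈ 1.0970.
Single-dose peak C₀ = D/Vd = 1157/136 ≈ 8.507 μg/mL.
Steady-state peak Cmax,ss = C₀·R ≈ 8.507 × 1.0970 ≈ 9.332 μg/mL.

9.3 μg/mL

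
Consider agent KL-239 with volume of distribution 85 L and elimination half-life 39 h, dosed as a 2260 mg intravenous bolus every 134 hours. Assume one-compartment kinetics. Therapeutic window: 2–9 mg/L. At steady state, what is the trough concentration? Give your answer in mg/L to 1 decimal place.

2.7 mg/L

Over one 134-h interval, 134/39 ≈ 3.4359 half-lives elapse, leaving f ≈ 0.0924 of each dose.
Accumulation ratio R = 1/(1 − f) ≈ 1/0.9076 ≈ 1.1018.
Single-dose peak C₀ = D/Vd = 2260/85 ≈ 26.588 mg/L.
Steady-state peak Cmax,ss = C₀·R ≈ 26.588 × 1.1018 ≈ 29.295 mg/L.
One interval later, Cmin,ss = Cmax,ss·e^(−kτ) ≈ 29.295 × 0.0924 ≈ 2.707 mg/L.
Trough 2.7 mg/L vs MEC 2 mg/L: adequate.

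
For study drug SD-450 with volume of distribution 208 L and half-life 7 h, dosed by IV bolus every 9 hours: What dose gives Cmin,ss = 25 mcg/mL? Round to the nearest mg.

τ/t½ = 9/7 ≈ 1.2857, so f = (1/2)^(9/7) ≈ 0.410168.
Cmin,ss = (D/Vd)·f/(1−f), so D = Cmin,ss·Vd·(1−f)/f.
D = 25 × 208 × (1−f)/f ≈ 25 × 208 × 1.43803 ≈ 7477.76 mg.

7478 mg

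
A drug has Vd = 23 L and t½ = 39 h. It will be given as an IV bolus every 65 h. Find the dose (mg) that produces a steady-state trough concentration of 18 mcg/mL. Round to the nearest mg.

τ/t½ = 65/39 ≈ 1.6667, so f = (1/2)^(65/39) ≈ 0.314980.
Cmin,ss = (D/Vd)·f/(1−f), so D = Cmin,ss·Vd·(1−f)/f.
D = 18 × 23 × (1−f)/f ≈ 18 × 23 × 2.17480 ≈ 900.37 mg.

900 mg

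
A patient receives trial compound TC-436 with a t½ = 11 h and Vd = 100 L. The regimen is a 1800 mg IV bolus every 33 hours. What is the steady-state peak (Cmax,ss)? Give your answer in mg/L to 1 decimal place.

20.6 mg/L

τ = 33 h = 3 half-lives, so f = (1/2)^3 = 0.125.
Accumulation ratio R = 1/(1 − f) = 1/0.875 = 8/7.
Single-dose peak C₀ = D/Vd = 1800/100 = 18 mg/L.
Steady-state peak Cmax,ss = C₀·R = 18 × 8/7 ≈ 20.571 mg/L.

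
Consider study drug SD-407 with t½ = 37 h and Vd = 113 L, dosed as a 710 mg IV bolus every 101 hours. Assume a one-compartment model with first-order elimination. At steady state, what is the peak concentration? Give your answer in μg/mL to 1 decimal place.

7.4 μg/mL

Over one 101-h interval, 101/37 ≈ 2.7297 half-lives elapse, leaving f ≈ 0.1508 of each dose.
At steady state, accumulation factor R = 1/(1 − e^(−kτ)) ≈ 1.1776.
Each bolus raises the concentration by D/Vd = 710/113 ≈ 6.283 μg/mL.
Steady-state peak Cmax,ss = C₀·R ≈ 6.283 × 1.1776 ≈ 7.399 μg/mL.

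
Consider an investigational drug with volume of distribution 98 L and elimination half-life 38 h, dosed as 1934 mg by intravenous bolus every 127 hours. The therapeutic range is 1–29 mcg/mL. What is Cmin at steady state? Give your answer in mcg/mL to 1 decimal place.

k = ln2/t½ = ln2/38 ≈ 0.018241 h⁻¹; fraction remaining f = e^(−kτ) = e^(−0.018241×127) ≈ 0.0986.
Single-dose peak C₀ = D/Vd = 1934/98 ≈ 19.735 mcg/mL.
Steady-state trough Cmin,ss = C₀·f/(1−f) ≈ 19.735 × 0.0986/0.9014 ≈ 2.159 mcg/mL.
Trough 2.2 mcg/mL vs MEC 1 mcg/mL: adequate.

2.2 mcg/mL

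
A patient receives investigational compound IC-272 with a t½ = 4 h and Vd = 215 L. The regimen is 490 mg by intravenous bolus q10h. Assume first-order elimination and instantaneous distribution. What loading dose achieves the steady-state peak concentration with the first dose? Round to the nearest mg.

595 mg

f = (1/2)^(10/4) ≈ 0.176777; accumulation ratio R = 1/(1−f) ≈ 1.21474.
Loading dose to hit Cmax,ss on first dose: D_load = D_maint·R ≈ 490 × 1.21474 ≈ 595.22 mg.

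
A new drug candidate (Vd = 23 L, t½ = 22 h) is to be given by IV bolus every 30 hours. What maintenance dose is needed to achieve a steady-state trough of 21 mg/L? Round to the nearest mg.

760 mg

τ/t½ = 30/22 ≈ 1.3636, so f = (1/2)^(30/22) ≈ 0.388602.
Cmin,ss = (D/Vd)·f/(1−f), so D = Cmin,ss·Vd·(1−f)/f.
D = 21 × 23 × (1−f)/f ≈ 21 × 23 × 1.57333 ≈ 759.92 mg.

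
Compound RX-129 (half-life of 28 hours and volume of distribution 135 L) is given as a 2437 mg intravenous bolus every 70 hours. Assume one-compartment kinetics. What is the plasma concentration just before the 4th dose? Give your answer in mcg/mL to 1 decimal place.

f = (1/2)^(τ/t½) = (1/2)^(70/28) ≈ 0.1768.
C₀ = D/Vd = 2437/135 ≈ 18.052 mcg/mL.
Before the 4th dose, 3 doses have been given. Superposition: Cmin = C₀·(f + f² + … + f^3).
≈ 18.052 × (0.1768 + 0.0313 + 0.0055) ≈ 18.052 × 0.2136 ≈ 3.856 mcg/mL.

3.9 mcg/mL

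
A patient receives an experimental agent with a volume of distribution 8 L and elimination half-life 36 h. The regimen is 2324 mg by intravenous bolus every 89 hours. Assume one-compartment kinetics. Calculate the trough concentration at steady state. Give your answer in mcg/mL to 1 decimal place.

τ/t½ = 89/36 ≈ 2.4722, so fraction remaining f = (1/2)^(89/36) ≈ 0.1802.
At steady state, accumulation factor R = 1/(1 − e^(−kτ)) ≈ 1.2198.
Single-dose peak C₀ = D/Vd = 2324/8 ≈ 290.500 mcg/mL.
Steady-state peak Cmax,ss = C₀·R ≈ 290.500 × 1.2198 ≈ 354.352 mcg/mL.
Steady-state trough Cmin,ss = Cmax,ss·f ≈ 354.352 × 0.1802 ≈ 63.854 mcg/mL.

63.9 mcg/mL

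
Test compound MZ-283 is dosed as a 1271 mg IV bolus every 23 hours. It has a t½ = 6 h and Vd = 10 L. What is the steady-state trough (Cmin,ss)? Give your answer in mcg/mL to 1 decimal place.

Over one 23-h interval, 23/6 ≈ 3.8333 half-lives elapse, leaving f ≈ 0.0702 of each dose.
At steady state, accumulation factor R = 1/(1 − e^(−kτ)) ≈ 1.0755.
Single-dose peak C₀ = D/Vd = 1271/10 ≈ 127.100 mcg/mL.
Cmax,ss = C₀/(1 − f) ≈ 127.100/0.9298 ≈ 136.696 mcg/mL.
One interval later, Cmin,ss = Cmax,ss·e^(−kτ) ≈ 136.696 × 0.0702 ≈ 9.596 mcg/mL.

9.6 mcg/mL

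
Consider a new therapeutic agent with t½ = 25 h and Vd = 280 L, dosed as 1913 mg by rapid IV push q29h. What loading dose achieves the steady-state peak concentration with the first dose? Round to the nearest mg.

3463 mg

f = (1/2)^(29/25) ≈ 0.447513; accumulation ratio R = 1/(1−f) ≈ 1.81000.
Loading dose to hit Cmax,ss on first dose: D_load = D_maint·R ≈ 1913 × 1.81000 ≈ 3462.53 mg.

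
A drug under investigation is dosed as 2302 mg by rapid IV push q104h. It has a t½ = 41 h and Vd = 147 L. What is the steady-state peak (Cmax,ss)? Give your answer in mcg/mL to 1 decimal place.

18.9 mcg/mL

k = ln2/t½ = ln2/41 ≈ 0.016906 h⁻¹; fraction remaining f = e^(−kτ) = e^(−0.016906×104) ≈ 0.1724.
Accumulation ratio R = 1/(1 − f) ≈ 1/0.8276 ≈ 1.2083.
Single-dose peak C₀ = D/Vd = 2302/147 ≈ 15.660 mcg/mL.
Steady-state peak Cmax,ss = C₀·R ≈ 15.660 × 1.2083 ≈ 18.922 mcg/mL.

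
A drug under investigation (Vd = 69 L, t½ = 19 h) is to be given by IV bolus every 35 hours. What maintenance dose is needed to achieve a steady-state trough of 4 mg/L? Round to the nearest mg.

714 mg

τ/t½ = 35/19 ≈ 1.8421, so f = (1/2)^(35/19) ≈ 0.278914.
Cmin,ss = (D/Vd)·f/(1−f), so D = Cmin,ss·Vd·(1−f)/f.
D = 4 × 69 × (1−f)/f ≈ 4 × 69 × 2.58533 ≈ 713.55 mg.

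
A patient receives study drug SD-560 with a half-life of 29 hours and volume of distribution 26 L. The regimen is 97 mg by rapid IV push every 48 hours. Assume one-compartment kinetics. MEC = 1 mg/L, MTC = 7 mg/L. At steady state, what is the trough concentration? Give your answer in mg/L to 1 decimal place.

τ/t½ = 48/29 ≈ 1.6552, so fraction remaining f = (1/2)^(48/29) ≈ 0.3175.
Single-dose peak C₀ = D/Vd = 97/26 ≈ 3.731 mg/L.
Steady-state trough Cmin,ss = C₀·f/(1−f) ≈ 3.731 × 0.3175/0.6825 ≈ 1.736 mg/L.
Trough 1.7 mg/L vs MEC 1 mg/L: adequate.

1.7 mg/L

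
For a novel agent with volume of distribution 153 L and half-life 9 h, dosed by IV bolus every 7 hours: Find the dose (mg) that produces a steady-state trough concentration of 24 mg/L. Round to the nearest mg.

τ/t½ = 7/9 ≈ 0.77778, so f = (1/2)^(7/9) ≈ 0.583265.
Cmin,ss = (D/Vd)·f/(1−f), so D = Cmin,ss·Vd·(1−f)/f.
D = 24 × 153 × (1−f)/f ≈ 24 × 153 × 0.71449 ≈ 2623.61 mg.

2624 mg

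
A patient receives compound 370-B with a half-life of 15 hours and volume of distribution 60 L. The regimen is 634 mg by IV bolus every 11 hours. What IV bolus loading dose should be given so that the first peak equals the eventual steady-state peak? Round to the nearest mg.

f = (1/2)^(11/15) ≈ 0.601513; accumulation ratio R = 1/(1−f) ≈ 2.50949.
Loading dose to hit Cmax,ss on first dose: D_load = D_maint·R ≈ 634 × 2.50949 ≈ 1591.02 mg.

1591 mg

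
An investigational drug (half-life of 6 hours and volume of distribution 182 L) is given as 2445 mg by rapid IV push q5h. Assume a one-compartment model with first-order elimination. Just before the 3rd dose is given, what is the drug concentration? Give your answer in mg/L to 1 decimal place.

11.8 mg/L

f = (1/2)^(τ/t½) = (1/2)^(5/6) ≈ 0.5612.
C₀ = D/Vd = 2445/182 ≈ 13.434 mg/L.
Before the 3rd dose, 2 doses have been given. Superposition: Cmin = C₀·(f + f²).
≈ 13.434 × (0.5612 + 0.3149) ≈ 13.434 × 0.8761 ≈ 11.770 mg/L.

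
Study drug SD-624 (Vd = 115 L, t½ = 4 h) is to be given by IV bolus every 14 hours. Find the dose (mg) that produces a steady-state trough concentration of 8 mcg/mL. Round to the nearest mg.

τ/t½ = 14/4 ≈ 3.5, so f = (1/2)^(14/4) ≈ 0.088388.
Cmin,ss = (D/Vd)·f/(1−f), so D = Cmin,ss·Vd·(1−f)/f.
D = 8 × 115 × (1−f)/f ≈ 8 × 115 × 10.31375 ≈ 9488.65 mg.

9489 mg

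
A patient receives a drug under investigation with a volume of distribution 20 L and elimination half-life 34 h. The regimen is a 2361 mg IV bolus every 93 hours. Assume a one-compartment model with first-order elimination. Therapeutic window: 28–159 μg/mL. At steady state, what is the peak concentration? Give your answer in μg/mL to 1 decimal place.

τ/t½ = 93/34 ≈ 2.7353, so fraction remaining f = (1/2)^(93/34) ≈ 0.1502.
Accumulation ratio R = 1/(1 − f) ≈ 1/0.8498 ≈ 1.1767.
Each bolus raises the concentration by D/Vd = 2361/20 ≈ 118.050 μg/mL.
Cmax,ss = C₀/(1 − f) ≈ 118.050/0.8498 ≈ 138.915 μg/mL.
Peak 138.9 μg/mL vs MTC 159 μg/mL: below toxic threshold.

138.9 μg/mL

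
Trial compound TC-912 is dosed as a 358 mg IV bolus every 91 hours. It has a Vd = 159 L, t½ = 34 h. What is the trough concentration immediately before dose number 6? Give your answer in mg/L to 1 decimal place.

0.4 mg/L

f = (1/2)^(τ/t½) = (1/2)^(91/34) ≈ 0.1564.
C₀ = D/Vd = 358/159 ≈ 2.252 mg/L.
Before the 6th dose, 5 doses have been given. Superposition: Cmin = C₀·(f + f² + … + f^5).
≈ 2.252 × (0.1564 + 0.0245 + 0.0038 + 0.0006 + 0.0001) ≈ 2.252 × 0.1854 ≈ 0.418 mg/L.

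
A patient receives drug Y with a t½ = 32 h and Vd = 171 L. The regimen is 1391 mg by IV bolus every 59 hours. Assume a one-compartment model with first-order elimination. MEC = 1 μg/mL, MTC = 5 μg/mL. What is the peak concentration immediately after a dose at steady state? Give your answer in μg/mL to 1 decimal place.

τ/t½ = 59/32 ≈ 1.8438, so fraction remaining f = (1/2)^(59/32) ≈ 0.2786.
At steady state, accumulation factor R = 1/(1 − e^(−kτ)) ≈ 1.3862.
Single-dose peak C₀ = D/Vd = 1391/171 ≈ 8.135 μg/mL.
Steady-state peak Cmax,ss = C₀·R ≈ 8.135 × 1.3862 ≈ 11.277 μg/mL.
Peak 11.3 μg/mL vs MTC 5 μg/mL: exceeds toxic threshold.

11.3 μg/mL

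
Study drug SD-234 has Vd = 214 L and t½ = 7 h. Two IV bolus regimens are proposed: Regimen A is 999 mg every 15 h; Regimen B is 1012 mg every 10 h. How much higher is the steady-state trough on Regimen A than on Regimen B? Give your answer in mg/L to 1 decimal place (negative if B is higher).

Regimen A: f = (1/2)^(15/7) ≈ 0.2264; Cmin,ss = (999/214)·f/(1−f) ≈ 1.366 mg/L.
Regimen B: f = (1/2)^(10/7) ≈ 0.3715; Cmin,ss = (1012/214)·f/(1−f) ≈ 2.795 mg/L.
Difference ≈ 1.366 − 2.795 ≈ -1.429 mg/L.

-1.4 mg/L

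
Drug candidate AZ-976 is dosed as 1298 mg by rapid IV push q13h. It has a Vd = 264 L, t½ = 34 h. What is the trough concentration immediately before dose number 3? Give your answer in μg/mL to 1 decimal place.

6.7 μg/mL

f = (1/2)^(τ/t½) = (1/2)^(13/34) ≈ 0.7672.
C₀ = D/Vd = 1298/264 ≈ 4.917 μg/mL.
Before the 3rd dose, 2 doses have been given. Superposition: Cmin = C₀·(f + f²).
≈ 4.917 × (0.7672 + 0.5886) ≈ 4.917 × 1.3558 ≈ 6.666 μg/mL.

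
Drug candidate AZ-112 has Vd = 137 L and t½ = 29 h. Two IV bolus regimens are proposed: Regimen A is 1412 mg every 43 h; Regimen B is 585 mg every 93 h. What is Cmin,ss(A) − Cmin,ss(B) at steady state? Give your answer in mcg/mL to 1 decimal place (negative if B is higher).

5.2 mcg/mL

Regimen A: f = (1/2)^(43/29) ≈ 0.3578; Cmin,ss = (1412/137)·f/(1−f) ≈ 5.742 mcg/mL.
Regimen B: f = (1/2)^(93/29) ≈ 0.1083; Cmin,ss = (585/137)·f/(1−f) ≈ 0.519 mcg/mL.
Difference ≈ 5.742 − 0.519 ≈ 5.223 mcg/mL.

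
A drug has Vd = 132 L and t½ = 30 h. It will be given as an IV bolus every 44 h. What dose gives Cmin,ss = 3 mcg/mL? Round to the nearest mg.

τ/t½ = 44/30 ≈ 1.4667, so f = (1/2)^(44/30) ≈ 0.361817.
Cmin,ss = (D/Vd)·f/(1−f), so D = Cmin,ss·Vd·(1−f)/f.
D = 3 × 132 × (1−f)/f ≈ 3 × 132 × 1.76383 ≈ 698.48 mg.

698 mg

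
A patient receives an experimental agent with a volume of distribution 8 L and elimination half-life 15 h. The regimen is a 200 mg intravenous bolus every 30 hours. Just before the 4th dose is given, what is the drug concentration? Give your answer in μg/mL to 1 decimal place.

8.2 μg/mL

f = (1/2)^(τ/t½) = (1/2)^(30/15) ≈ 0.2500.
C₀ = D/Vd = 200/8 ≈ 25.000 μg/mL.
Before the 4th dose, 3 doses have been given. Superposition: Cmin = C₀·(f + f² + … + f^3).
≈ 25.000 × (0.2500 + 0.0625 + 0.0156) ≈ 25.000 × 0.3281 ≈ 8.203 μg/mL.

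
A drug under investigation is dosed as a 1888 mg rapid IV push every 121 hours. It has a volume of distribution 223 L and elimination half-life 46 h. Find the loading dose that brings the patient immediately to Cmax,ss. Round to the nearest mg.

2252 mg

f = (1/2)^(121/46) ≈ 0.161495; accumulation ratio R = 1/(1−f) ≈ 1.19260.
Loading dose to hit Cmax,ss on first dose: D_load = D_maint·R ≈ 1888 × 1.19260 ≈ 2251.63 mg.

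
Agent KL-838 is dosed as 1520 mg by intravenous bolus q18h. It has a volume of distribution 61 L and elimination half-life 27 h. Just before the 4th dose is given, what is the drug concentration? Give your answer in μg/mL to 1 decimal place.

31.8 μg/mL

f = (1/2)^(τ/t½) = (1/2)^(18/27) ≈ 0.6300.
C₀ = D/Vd = 1520/61 ≈ 24.918 μg/mL.
Before the 4th dose, 3 doses have been given. Superposition: Cmin = C₀·(f + f² + … + f^3).
≈ 24.918 × (0.6300 + 0.3969 + 0.2500) ≈ 24.918 × 1.2769 ≈ 31.818 μg/mL.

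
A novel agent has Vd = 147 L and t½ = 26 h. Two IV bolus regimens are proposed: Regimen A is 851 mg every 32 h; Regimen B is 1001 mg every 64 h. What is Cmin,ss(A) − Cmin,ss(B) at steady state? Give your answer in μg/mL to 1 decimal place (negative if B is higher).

2.8 μg/mL

Regimen A: f = (1/2)^(32/26) ≈ 0.4261; Cmin,ss = (851/147)·f/(1−f) ≈ 4.298 μg/mL.
Regimen B: f = (1/2)^(64/26) ≈ 0.1816; Cmin,ss = (1001/147)·f/(1−f) ≈ 1.511 μg/mL.
Difference ≈ 4.298 − 1.511 ≈ 2.787 μg/mL.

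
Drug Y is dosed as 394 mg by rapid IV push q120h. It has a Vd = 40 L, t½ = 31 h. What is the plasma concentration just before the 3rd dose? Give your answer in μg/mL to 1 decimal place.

f = (1/2)^(τ/t½) = (1/2)^(120/31) ≈ 0.0683.
C₀ = D/Vd = 394/40 ≈ 9.850 μg/mL.
Before the 3rd dose, 2 doses have been given. Superposition: Cmin = C₀·(f + f²).
≈ 9.850 × (0.0683 + 0.0047) ≈ 9.850 × 0.0730 ≈ 0.719 μg/mL.

0.7 μg/mL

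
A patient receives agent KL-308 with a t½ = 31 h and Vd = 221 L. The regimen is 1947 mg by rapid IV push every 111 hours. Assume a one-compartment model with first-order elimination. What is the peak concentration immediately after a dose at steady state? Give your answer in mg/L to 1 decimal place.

τ/t½ = 111/31 ≈ 3.5806, so fraction remaining f = (1/2)^(111/31) ≈ 0.0836.
Accumulation ratio R = 1/(1 − f) ≈ 1/0.9164 ≈ 1.0912.
Each bolus raises the concentration by D/Vd = 1947/221 ≈ 8.810 mg/L.
Cmax,ss = C₀/(1 − f) ≈ 8.810/0.9164 ≈ 9.614 mg/L.

9.6 mg/L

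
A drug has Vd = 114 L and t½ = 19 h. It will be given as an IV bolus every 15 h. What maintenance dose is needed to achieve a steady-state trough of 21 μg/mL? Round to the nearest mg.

τ/t½ = 15/19 ≈ 0.78947, so f = (1/2)^(15/19) ≈ 0.578555.
Cmin,ss = (D/Vd)·f/(1−f), so D = Cmin,ss·Vd·(1−f)/f.
D = 21 × 114 × (1−f)/f ≈ 21 × 114 × 0.72844 ≈ 1743.89 mg.

1744 mg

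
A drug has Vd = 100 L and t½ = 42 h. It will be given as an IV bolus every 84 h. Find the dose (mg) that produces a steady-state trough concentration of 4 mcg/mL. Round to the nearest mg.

τ/t½ = 84/42 ≈ 2, so f = (1/2)^(84/42) ≈ 0.250000.
Cmin,ss = (D/Vd)·f/(1−f), so D = Cmin,ss·Vd·(1−f)/f.
D = 4 × 100 × (1−f)/f ≈ 4 × 100 × 3.00000 ≈ 1200.00 mg.

1200 mg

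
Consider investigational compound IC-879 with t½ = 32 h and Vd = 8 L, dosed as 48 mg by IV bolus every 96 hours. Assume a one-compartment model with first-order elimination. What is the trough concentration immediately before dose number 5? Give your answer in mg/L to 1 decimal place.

0.9 mg/L

f = (1/2)^(τ/t½) = (1/2)^(96/32) ≈ 0.1250.
C₀ = D/Vd = 48/8 ≈ 6.000 mg/L.
Before the 5th dose, 4 doses have been given. Superposition: Cmin = C₀·(f + f² + … + f^4).
≈ 6.000 × (0.1250 + 0.0156 + 0.0020 + 0.0002) ≈ 6.000 × 0.1428 ≈ 0.857 mg/L.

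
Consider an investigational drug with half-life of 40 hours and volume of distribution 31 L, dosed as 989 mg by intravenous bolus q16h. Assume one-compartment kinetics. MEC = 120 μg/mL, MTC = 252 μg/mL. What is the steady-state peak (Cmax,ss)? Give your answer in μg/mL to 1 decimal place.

k = ln2/t½ = ln2/40 ≈ 0.017329 h⁻¹; fraction remaining f = e^(−kτ) = e^(−0.017329×16) ≈ 0.7579.
At steady state, accumulation factor R = 1/(1 − e^(−kτ)) ≈ 4.1305.
Single-dose peak C₀ = D/Vd = 989/31 ≈ 31.903 μg/mL.
Steady-state peak Cmax,ss = C₀·R ≈ 31.903 × 4.1305 ≈ 131.775 μg/mL.
Peak 131.8 μg/mL vs MTC 252 μg/mL: below toxic threshold.

131.8 μg/mL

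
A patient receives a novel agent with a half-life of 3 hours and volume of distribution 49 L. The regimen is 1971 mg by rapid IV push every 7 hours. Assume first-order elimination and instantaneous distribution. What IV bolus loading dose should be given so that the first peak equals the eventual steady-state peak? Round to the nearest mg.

f = (1/2)^(7/3) ≈ 0.198425; accumulation ratio R = 1/(1−f) ≈ 1.24754.
Loading dose to hit Cmax,ss on first dose: D_load = D_maint·R ≈ 1971 × 1.24754 ≈ 2458.90 mg.

2459 mg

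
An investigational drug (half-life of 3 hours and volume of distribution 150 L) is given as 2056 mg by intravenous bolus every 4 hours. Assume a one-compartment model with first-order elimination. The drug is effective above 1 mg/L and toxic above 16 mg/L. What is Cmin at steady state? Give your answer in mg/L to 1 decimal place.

9.0 mg/L

Over one 4-h interval, 4/3 ≈ 1.3333 half-lives elapse, leaving f ≈ 0.3969 of each dose.
Accumulation ratio R = 1/(1 − f) ≈ 1/0.6031 ≈ 1.6581.
Single-dose peak C₀ = D/Vd = 2056/150 ≈ 13.707 mg/L.
Steady-state peak Cmax,ss = C₀·R ≈ 13.707 × 1.6581 ≈ 22.728 mg/L.
One interval later, Cmin,ss = Cmax,ss·e^(−kτ) ≈ 22.728 × 0.3969 ≈ 9.021 mg/L.
Trough 9.0 mg/L vs MEC 1 mg/L: adequate.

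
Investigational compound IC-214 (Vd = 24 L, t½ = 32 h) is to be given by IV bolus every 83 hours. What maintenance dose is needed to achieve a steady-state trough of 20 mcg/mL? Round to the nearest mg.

2418 mg

τ/t½ = 83/32 ≈ 2.5938, so f = (1/2)^(83/32) ≈ 0.165655.
Cmin,ss = (D/Vd)·f/(1−f), so D = Cmin,ss·Vd·(1−f)/f.
D = 20 × 24 × (1−f)/f ≈ 20 × 24 × 5.03664 ≈ 2417.59 mg.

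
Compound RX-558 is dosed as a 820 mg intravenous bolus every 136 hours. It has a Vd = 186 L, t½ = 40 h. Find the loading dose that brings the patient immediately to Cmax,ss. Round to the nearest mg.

906 mg

f = (1/2)^(136/40) ≈ 0.094732; accumulation ratio R = 1/(1−f) ≈ 1.10465.
Loading dose to hit Cmax,ss on first dose: D_load = D_maint·R ≈ 820 × 1.10465 ≈ 905.81 mg.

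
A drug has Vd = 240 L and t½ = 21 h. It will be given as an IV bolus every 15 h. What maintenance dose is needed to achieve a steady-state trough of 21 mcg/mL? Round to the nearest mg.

τ/t½ = 15/21 ≈ 0.71429, so f = (1/2)^(15/21) ≈ 0.609507.
Cmin,ss = (D/Vd)·f/(1−f), so D = Cmin,ss·Vd·(1−f)/f.
D = 21 × 240 × (1−f)/f ≈ 21 × 240 × 0.64067 ≈ 3228.98 mg.

3229 mg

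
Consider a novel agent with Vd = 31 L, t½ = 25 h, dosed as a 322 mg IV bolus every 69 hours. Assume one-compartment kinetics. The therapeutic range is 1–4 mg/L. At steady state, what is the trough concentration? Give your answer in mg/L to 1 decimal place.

τ/t½ = 69/25 ≈ 2.76, so fraction remaining f = (1/2)^(69/25) ≈ 0.1476.
Accumulation ratio R = 1/(1 − f) ≈ 1/0.8524 ≈ 1.1732.
Single-dose peak C₀ = D/Vd = 322/31 ≈ 10.387 mg/L.
Steady-state peak Cmax,ss = C₀·R ≈ 10.387 × 1.1732 ≈ 12.186 mg/L.
One interval later, Cmin,ss = Cmax,ss·e^(−kτ) ≈ 12.186 × 0.1476 ≈ 1.799 mg/L.
Trough 1.8 mg/L vs MEC 1 mg/L: adequate.

1.8 mg/L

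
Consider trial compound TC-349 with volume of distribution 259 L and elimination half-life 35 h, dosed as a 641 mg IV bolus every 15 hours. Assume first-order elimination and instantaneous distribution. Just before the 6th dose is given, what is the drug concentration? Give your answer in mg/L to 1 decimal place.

5.5 mg/L

f = (1/2)^(τ/t½) = (1/2)^(15/35) ≈ 0.7430.
C₀ = D/Vd = 641/259 ≈ 2.475 mg/L.
Before the 6th dose, 5 doses have been given. Superposition: Cmin = C₀·(f + f² + … + f^5).
≈ 2.475 × (0.7430 + 0.5520 + 0.4102 + 0.3048 + 0.2264) ≈ 2.475 × 2.2364 ≈ 5.535 mg/L.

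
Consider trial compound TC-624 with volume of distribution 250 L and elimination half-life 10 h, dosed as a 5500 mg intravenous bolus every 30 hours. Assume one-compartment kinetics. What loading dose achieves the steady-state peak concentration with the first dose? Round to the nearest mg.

f = (1/2)^(30/10) ≈ 0.125000; accumulation ratio R = 1/(1−f) ≈ 1.14286.
Loading dose to hit Cmax,ss on first dose: D_load = D_maint·R ≈ 5500 × 1.14286 ≈ 6285.73 mg.

6286 mg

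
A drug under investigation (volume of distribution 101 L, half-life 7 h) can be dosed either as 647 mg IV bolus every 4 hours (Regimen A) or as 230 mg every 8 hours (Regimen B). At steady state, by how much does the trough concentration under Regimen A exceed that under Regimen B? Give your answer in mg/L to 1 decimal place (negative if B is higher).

11.3 mg/L

Regimen A: f = (1/2)^(4/7) ≈ 0.6730; Cmin,ss = (647/101)·f/(1−f) ≈ 13.184 mg/L.
Regimen B: f = (1/2)^(8/7) ≈ 0.4529; Cmin,ss = (230/101)·f/(1−f) ≈ 1.885 mg/L.
Difference ≈ 13.184 − 1.885 ≈ 11.299 mg/L.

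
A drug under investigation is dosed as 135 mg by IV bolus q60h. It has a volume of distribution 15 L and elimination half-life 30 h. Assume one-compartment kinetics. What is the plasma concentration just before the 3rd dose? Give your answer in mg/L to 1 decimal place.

f = (1/2)^(τ/t½) = (1/2)^(60/30) ≈ 0.2500.
C₀ = D/Vd = 135/15 ≈ 9.000 mg/L.
Before the 3rd dose, 2 doses have been given. Superposition: Cmin = C₀·(f + f²).
≈ 9.000 × (0.2500 + 0.0625) ≈ 9.000 × 0.3125 ≈ 2.812 mg/L.

2.8 mg/L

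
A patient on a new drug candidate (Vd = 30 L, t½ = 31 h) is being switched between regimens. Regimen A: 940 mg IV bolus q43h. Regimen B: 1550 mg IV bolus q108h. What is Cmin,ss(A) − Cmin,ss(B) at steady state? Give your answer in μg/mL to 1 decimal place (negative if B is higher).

14.3 μg/mL

Regimen A: f = (1/2)^(43/31) ≈ 0.3823; Cmin,ss = (940/30)·f/(1−f) ≈ 19.392 μg/mL.
Regimen B: f = (1/2)^(108/31) ≈ 0.0894; Cmin,ss = (1550/30)·f/(1−f) ≈ 5.072 μg/mL.
Difference ≈ 19.392 − 5.072 ≈ 14.320 μg/mL.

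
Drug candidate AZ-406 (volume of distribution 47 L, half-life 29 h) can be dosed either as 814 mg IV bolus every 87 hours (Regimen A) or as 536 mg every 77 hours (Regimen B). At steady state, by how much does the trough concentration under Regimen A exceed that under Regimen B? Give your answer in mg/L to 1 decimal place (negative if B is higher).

0.3 mg/L

Regimen A: f = (1/2)^(87/29) ≈ 0.1250; Cmin,ss = (814/47)·f/(1−f) ≈ 2.474 mg/L.
Regimen B: f = (1/2)^(77/29) ≈ 0.1587; Cmin,ss = (536/47)·f/(1−f) ≈ 2.151 mg/L.
Difference ≈ 2.474 − 2.151 ≈ 0.323 mg/L.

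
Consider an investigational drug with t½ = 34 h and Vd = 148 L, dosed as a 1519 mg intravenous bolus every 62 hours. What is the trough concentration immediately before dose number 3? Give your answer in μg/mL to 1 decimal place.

f = (1/2)^(τ/t½) = (1/2)^(62/34) ≈ 0.2825.
C₀ = D/Vd = 1519/148 ≈ 10.264 μg/mL.
Before the 3rd dose, 2 doses have been given. Superposition: Cmin = C₀·(f + f²).
≈ 10.264 × (0.2825 + 0.0798) ≈ 10.264 × 0.3623 ≈ 3.719 μg/mL.

3.7 μg/mL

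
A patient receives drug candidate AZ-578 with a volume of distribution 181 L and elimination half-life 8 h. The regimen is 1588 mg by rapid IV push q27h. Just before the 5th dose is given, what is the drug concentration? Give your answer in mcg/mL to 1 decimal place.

0.9 mcg/mL

f = (1/2)^(τ/t½) = (1/2)^(27/8) ≈ 0.0964.
C₀ = D/Vd = 1588/181 ≈ 8.773 mcg/mL.
Before the 5th dose, 4 doses have been given. Superposition: Cmin = C₀·(f + f² + … + f^4).
≈ 8.773 × (0.0964 + 0.0093 + 0.0009 + 0.0001) ≈ 8.773 × 0.1067 ≈ 0.936 mcg/mL.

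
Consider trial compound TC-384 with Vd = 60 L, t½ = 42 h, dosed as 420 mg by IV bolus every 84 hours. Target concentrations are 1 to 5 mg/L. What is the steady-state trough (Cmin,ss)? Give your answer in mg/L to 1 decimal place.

The dosing interval is 2 half-lives, so f = 2^(−2) = 0.25.
Accumulation ratio R = 1/(1 − f) = 1/0.75 = 4/3.
Single-dose peak C₀ = D/Vd = 420/60 = 7 mg/L.
Steady-state peak Cmax,ss = C₀·R = 7 × 4/3 ≈ 9.333 mg/L.
Steady-state trough Cmin,ss = Cmax,ss·f ≈ 9.333 × 0.25 ≈ 2.333 mg/L.
Trough 2.3 mg/L vs MEC 1 mg/L: adequate.

2.3 mg/L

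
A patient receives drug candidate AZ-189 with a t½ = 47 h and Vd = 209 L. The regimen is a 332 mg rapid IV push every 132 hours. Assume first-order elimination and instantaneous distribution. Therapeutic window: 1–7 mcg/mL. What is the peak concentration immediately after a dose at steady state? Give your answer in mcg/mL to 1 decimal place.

1.9 mcg/mL

k = ln2/t½ = ln2/47 ≈ 0.014748 h⁻¹; fraction remaining f = e^(−kτ) = e^(−0.014748×132) ≈ 0.1427.
At steady state, accumulation factor R = 1/(1 − e^(−kτ)) ≈ 1.1665.
Each bolus raises the concentration by D/Vd = 332/209 ≈ 1.589 mcg/mL.
Steady-state peak Cmax,ss = C₀·R ≈ 1.589 × 1.1665 ≈ 1.854 mcg/mL.
Peak 1.9 mcg/mL vs MTC 7 mcg/mL: below toxic threshold.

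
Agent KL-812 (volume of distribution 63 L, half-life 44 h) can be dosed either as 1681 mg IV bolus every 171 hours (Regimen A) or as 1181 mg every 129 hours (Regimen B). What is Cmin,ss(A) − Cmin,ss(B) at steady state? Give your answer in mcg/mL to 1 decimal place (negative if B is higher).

-0.9 mcg/mL

Regimen A: f = (1/2)^(171/44) ≈ 0.0676; Cmin,ss = (1681/63)·f/(1−f) ≈ 1.935 mcg/mL.
Regimen B: f = (1/2)^(129/44) ≈ 0.1310; Cmin,ss = (1181/63)·f/(1−f) ≈ 2.826 mcg/mL.
Difference ≈ 1.935 − 2.826 ≈ -0.891 mcg/mL.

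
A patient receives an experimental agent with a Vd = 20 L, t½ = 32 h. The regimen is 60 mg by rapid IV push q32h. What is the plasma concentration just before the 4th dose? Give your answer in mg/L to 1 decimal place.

f = (1/2)^(τ/t½) = (1/2)^(32/32) ≈ 0.5000.
C₀ = D/Vd = 60/20 ≈ 3.000 mg/L.
Before the 4th dose, 3 doses have been given. Superposition: Cmin = C₀·(f + f² + … + f^3).
≈ 3.000 × (0.5000 + 0.2500 + 0.1250) ≈ 3.000 × 0.8750 ≈ 2.625 mg/L.

2.6 mg/L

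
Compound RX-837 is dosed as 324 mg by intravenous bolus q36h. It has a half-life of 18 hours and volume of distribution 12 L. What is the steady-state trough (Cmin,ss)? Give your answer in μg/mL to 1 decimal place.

9.0 μg/mL

The dosing interval is 2 half-lives, so f = 2^(−2) = 0.25.
At steady state, R = 1/(1 − 0.25) = 4/3.
Single-dose peak C₀ = D/Vd = 324/12 = 27 μg/mL.
Steady-state peak Cmax,ss = C₀·R = 27 × 4/3 ≈ 36.000 μg/mL.
Steady-state trough Cmin,ss = Cmax,ss·f ≈ 36.000 × 0.25 ≈ 9.000 μg/mL.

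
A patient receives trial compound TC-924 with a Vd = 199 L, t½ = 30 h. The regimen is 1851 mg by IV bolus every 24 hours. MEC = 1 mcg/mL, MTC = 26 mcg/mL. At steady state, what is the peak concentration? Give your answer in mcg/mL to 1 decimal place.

Over one 24-h interval, 24/30 ≈ 0.8 half-lives elapse, leaving f ≈ 0.5743 of each dose.
At steady state, accumulation factor R = 1/(1 − e^(−kτ)) ≈ 2.3491.
Single-dose peak C₀ = D/Vd = 1851/199 ≈ 9.302 mcg/mL.
Cmax,ss = C₀/(1 − f) ≈ 9.302/0.4257 ≈ 21.851 mcg/mL.
Peak 21.9 mcg/mL vs MTC 26 mcg/mL: below toxic threshold.

21.9 mcg/mL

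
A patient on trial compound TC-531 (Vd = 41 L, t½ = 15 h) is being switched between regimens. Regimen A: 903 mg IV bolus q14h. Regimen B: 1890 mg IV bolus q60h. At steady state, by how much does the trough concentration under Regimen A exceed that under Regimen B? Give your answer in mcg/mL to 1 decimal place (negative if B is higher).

Regimen A: f = (1/2)^(14/15) ≈ 0.5236; Cmin,ss = (903/41)·f/(1−f) ≈ 24.206 mcg/mL.
Regimen B: f = (1/2)^(60/15) ≈ 0.0625; Cmin,ss = (1890/41)·f/(1−f) ≈ 3.073 mcg/mL.
Difference ≈ 24.206 − 3.073 ≈ 21.133 mcg/mL.

21.1 mcg/mL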